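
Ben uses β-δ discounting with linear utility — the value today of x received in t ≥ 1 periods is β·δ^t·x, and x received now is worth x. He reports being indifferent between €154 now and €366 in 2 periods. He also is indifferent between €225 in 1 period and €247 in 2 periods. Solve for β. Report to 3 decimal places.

Both payoffs in the second observation are in the future, so β drops out: δ^1·225 = δ^2·247 ⇒ δ = 225/247 = 0.91093.
Now use the now-vs-future pair: 154 = β·δ^2·366 gives β = 154/(0.82980·366) ≈ 0.507.

β ≈ 0.507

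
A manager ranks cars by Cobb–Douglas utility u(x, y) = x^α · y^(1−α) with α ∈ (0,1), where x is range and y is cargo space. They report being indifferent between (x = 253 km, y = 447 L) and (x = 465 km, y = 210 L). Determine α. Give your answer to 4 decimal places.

α ≈ 0.5538

Indifference: 253^α · 447^(1−α) = 465^α · 210^(1−α).
Taking logs: α·ln 253 + (1−α)·ln 447 = α·ln 465 + (1−α)·ln 210, i.e. α·-0.6086479 = (1−α)·-0.7554511.
Thus α·(-1.3640990) = -0.7554511, so α = -0.7554511/-1.3640990 ≈ 0.5538.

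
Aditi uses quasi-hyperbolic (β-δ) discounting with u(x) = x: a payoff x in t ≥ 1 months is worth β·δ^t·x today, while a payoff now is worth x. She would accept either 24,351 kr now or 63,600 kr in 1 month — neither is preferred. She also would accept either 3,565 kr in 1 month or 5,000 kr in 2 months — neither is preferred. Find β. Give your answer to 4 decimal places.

Both payoffs in the second observation are in the future, so β drops out: δ^1·3565 = δ^2·5000 ⇒ δ = 3565/5000 = 0.71300.
Substituting δ into 24351 = β·δ·63600: β = 24351/(45346.800) ≈ 0.5370.

β ≈ 0.5370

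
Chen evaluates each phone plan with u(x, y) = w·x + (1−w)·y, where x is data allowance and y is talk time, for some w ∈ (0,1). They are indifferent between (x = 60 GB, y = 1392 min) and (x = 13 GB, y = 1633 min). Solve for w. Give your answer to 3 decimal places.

Indifference: w·60 + (1−w)·1392 = w·13 + (1−w)·1633.
w·(60−13) = (1−w)·(1633−1392), i.e. w·47 = (1−w)·241.
Hence w = 241/(47+241) = 241/288 = 0.837.

w = 0.837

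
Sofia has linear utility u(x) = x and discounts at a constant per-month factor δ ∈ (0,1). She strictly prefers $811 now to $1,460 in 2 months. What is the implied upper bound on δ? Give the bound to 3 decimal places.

δ < 0.745

Under u(x) = x this choice says 811 > δ^2·1460.
Hence δ^2 < 811/1460 = 0.55548, and x ↦ x^(1/2) is increasing on (0,∞).
δ < (811/1460)^(1/2) ≈ 0.745.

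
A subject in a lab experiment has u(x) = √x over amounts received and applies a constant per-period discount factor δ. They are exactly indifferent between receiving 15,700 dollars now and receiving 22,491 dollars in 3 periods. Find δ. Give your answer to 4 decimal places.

Equating discounted utilities: u(15700) = δ^3·u(22491) ⇒ δ^3 = u(15700)/u(22491).
Since u(x) = √x, δ^3 = √(15700/22491) = 0.83550.
Hence δ = (0.83550)^(1/3) = 0.941850.

δ ≈ 0.9419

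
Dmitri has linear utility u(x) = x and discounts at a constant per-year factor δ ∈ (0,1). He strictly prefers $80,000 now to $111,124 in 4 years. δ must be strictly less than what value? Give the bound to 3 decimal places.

Under u(x) = x this choice says 80000 > δ^4·111124.
Dividing by 111124: δ^4 < 0.71992. Both sides are positive, so the 4th root keeps the direction.
δ < (80000/111124)^(1/4) ≈ 0.921.

δ < 0.921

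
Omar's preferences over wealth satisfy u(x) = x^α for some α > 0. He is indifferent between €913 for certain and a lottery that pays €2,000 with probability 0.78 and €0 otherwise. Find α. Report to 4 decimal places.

EU(lottery) = 0.78·2000^α + 0.22·0 = 0.78·2000^α.
Equating: 913^α = 0.78·2000^α, i.e. 0.4565^α = 0.78.
Taking logs: α·ln(913/2000) = ln(0.78), so α = -0.2484614 / -0.7841666 ≈ 0.3168.

α ≈ 0.3168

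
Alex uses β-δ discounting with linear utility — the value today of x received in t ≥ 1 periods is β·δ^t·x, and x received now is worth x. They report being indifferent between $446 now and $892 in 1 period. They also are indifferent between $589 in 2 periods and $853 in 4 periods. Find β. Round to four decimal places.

β ≈ 0.6017

Both payoffs in the second observation are in the future, so β drops out: δ^2·589 = δ^4·853 ⇒ δ^2 = 589/853 = 0.69050, so δ = 0.83097.
The first indifference: 446 = β·δ·892, so β = 446/(δ·892) = 446/(0.83097·892) ≈ 0.6017.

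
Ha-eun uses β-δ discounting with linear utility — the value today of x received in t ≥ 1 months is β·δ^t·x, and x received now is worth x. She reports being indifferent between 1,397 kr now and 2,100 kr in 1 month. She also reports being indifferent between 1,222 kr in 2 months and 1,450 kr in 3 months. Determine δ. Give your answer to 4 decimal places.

The second indifference involves only future payoffs, so β cancels: β·δ^2·1222 = β·δ^3·1450, giving δ = 1222/1450 = 0.84276.

δ ≈ 0.8428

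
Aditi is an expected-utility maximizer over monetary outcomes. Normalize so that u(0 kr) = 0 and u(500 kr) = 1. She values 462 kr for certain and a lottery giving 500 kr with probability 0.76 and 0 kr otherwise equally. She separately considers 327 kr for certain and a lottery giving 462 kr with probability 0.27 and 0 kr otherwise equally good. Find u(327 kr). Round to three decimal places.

0.205

First, u(462 kr) = 0.76·u(500 kr) + 0.24·u(0 kr) = 0.76.
Chaining: u(327 kr) = 0.27·0.76 + 0.73·0.00 = 0.2052.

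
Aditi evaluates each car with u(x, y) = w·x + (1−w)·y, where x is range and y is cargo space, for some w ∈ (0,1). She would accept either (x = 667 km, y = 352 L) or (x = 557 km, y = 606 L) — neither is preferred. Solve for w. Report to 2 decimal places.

w = 0.70

u(667,352) = u(557,606) means w·667 + (1−w)·352 = w·557 + (1−w)·606.
Collecting terms: w·110 = (1−w)·254.
So w/(1−w) = 254/110 = 2.3091, giving w = 254/(110+254) = 0.70.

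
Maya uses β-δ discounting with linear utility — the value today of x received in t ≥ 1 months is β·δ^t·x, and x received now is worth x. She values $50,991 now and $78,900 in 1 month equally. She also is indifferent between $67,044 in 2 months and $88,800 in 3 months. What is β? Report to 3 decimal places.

β ≈ 0.856

The second indifference involves only future payoffs, so β cancels: β·δ^2·67044 = β·δ^3·88800, giving δ = 67044/88800 = 0.75500.
Now use the now-vs-future pair: 50991 = β·δ·78900 gives β = 50991/(0.75500·78900) ≈ 0.856.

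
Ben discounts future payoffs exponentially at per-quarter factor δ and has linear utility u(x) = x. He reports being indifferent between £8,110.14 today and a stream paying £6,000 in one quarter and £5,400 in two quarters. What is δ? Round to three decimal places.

Equating present values: 8110.14 = 6000δ + 5400δ².
So 5400δ² + 6000δ − 8110.14 = 0.
The positive root is δ = [−6000 + √(6000² + 4·5400·8110.14)] / (2·5400) = (−6000 + 14532.000)/10800 ≈ 0.790.

δ ≈ 0.790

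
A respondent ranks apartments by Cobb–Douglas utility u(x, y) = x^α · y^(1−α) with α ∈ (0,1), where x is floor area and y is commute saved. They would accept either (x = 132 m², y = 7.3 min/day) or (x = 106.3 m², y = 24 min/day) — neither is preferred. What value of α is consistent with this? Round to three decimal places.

α ≈ 0.846

The Cobb–Douglas utilities coincide, so 132^α·7.3^(1−α) = 106.3^α·24^(1−α).
(132/106.3)^α = (24/7.3)^(1−α); take logs: α·ln(132/106.3) = (1−α)·ln(24/7.3), i.e. α·0.216537 = (1−α)·1.190179.
With A = 0.216537 and B = 1.190179: α·A = (1−α)·B, so α = B/(A+B) = 1.190179/1.406716 ≈ 0.846.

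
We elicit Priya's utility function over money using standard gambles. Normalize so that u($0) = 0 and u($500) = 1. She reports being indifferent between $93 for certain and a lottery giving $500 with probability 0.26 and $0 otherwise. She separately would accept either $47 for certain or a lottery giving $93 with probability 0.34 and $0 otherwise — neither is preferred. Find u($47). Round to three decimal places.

First, u($93) = 0.26·u($500) + 0.74·u($0) = 0.26.
The second indifference gives u($47) = 0.34·u($93) + 0.66·u($0) = 0.34·0.26 + 0.66·0.00 = 0.0884.

0.088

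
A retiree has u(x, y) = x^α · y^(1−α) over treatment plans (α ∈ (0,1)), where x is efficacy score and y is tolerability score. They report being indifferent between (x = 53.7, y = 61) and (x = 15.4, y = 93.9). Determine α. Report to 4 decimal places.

α ≈ 0.2567

Indifference: 53.7^α · 61^(1−α) = 15.4^α · 93.9^(1−α).
Rearrange to (53.7/15.4)^α = (93.9/61)^(1−α) and take logs: α·1.2490455 = (1−α)·0.4313565.
With A = 1.2490455 and B = 0.4313565: α·A = (1−α)·B, so α = B/(A+B) = 0.4313565/1.6804020 ≈ 0.2567.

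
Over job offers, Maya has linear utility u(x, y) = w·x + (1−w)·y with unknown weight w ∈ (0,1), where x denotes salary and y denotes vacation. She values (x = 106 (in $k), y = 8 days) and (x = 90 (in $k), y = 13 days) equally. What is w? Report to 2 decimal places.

u(106,8) = u(90,13) means w·106 + (1−w)·8 = w·90 + (1−w)·13.
Rearranging, 16·w − 5·(1−w) = 0.
Hence w = 5/(16+5) = 5/21 = 0.24.

w = 0.24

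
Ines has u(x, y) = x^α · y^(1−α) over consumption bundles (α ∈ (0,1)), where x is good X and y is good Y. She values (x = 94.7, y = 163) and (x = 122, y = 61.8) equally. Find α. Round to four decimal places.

α ≈ 0.7929

The Cobb–Douglas utilities coincide, so 94.7^α·163^(1−α) = 122^α·61.8^(1−α).
Taking logs: α·ln 94.7 + (1−α)·ln 163 = α·ln 122 + (1−α)·ln 61.8, i.e. α·-0.2533070 = (1−α)·-0.9698468.
So α/(1−α) = (-0.9698468)/(-0.2533070) = 3.8287406, and α = 3.8287406/4.8287406 ≈ 0.7929.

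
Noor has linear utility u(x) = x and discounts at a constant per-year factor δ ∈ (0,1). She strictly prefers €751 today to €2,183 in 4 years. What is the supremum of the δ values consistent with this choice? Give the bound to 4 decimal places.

The preference means 751 > δ^4·2183.
Dividing by 2183: δ^4 < 0.34402. Both sides are positive, so the 4th root keeps the direction.
δ < 0.34402^(1/4) = 0.7659.

δ < 0.7659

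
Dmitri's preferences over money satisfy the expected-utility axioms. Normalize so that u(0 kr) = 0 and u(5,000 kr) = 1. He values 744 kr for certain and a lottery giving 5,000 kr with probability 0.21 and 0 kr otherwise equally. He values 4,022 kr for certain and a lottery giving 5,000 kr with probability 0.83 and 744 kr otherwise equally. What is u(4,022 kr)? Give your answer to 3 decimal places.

0.866

The first gamble pins u(744 kr): it must equal 0.21·1 + 0.79·0 = 0.21.
Then u(4,022 kr) = 0.83·u(5,000 kr) + 0.17·u(744 kr) = 0.83·1.00 + 0.17·0.21 = 0.8657.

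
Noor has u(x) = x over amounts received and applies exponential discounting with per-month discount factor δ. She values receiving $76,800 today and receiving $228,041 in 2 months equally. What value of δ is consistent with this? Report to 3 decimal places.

Indifference means u(76800) = δ^2 · u(228041), so δ^2 = u(76800)/u(228041).
With u(x) = x: δ^2 = 76800/228041 = 0.33678.
Taking the square root: δ = 0.33678^(1/2) ≈ 0.580.

δ ≈ 0.580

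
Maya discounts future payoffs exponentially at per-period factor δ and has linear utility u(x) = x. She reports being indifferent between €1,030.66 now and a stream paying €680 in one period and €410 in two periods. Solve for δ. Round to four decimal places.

δ ≈ 0.9600

Present value of the stream is 680·δ + 410·δ². Indifference gives 680δ + 410δ² = 1030.66.
That is, 410δ² + 680δ − 1030.66 = 0, a quadratic in δ.
δ = (−680 + √(680² + 4·410·1030.66)) / (2·410) = (−680 + √2152682.40) / 820 ≈ 0.9600.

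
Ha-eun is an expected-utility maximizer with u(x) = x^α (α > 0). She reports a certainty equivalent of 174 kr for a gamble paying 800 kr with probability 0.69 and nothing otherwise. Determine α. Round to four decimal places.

α ≈ 0.2432

The lottery's expected utility is 0.69·u(800) + 0.31·u(0) = 0.69·800^α (since u(0) = 0 for α > 0).
Indifference: 174^α = 0.69·800^α, so (174/800)^α = 0.69.
α = ln(0.69) / ln(174/800) = -0.3710637/-1.5255564 ≈ 0.2432.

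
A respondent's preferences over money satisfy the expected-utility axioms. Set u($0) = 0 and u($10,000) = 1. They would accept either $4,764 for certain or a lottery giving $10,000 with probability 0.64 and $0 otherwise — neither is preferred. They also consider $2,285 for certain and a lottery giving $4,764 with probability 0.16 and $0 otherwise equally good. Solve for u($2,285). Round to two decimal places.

The first gamble pins u($4,764): it must equal 0.64·1 + 0.36·0 = 0.64.
The second indifference gives u($2,285) = 0.16·u($4,764) + 0.84·u($0) = 0.16·0.64 + 0.84·0.00 = 0.1024.

0.10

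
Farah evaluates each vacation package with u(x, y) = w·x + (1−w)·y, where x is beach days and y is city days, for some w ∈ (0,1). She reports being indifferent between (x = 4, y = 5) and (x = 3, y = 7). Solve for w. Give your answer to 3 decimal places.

w = 0.667

Equating utilities: w·4 + (1−w)·5 = w·3 + (1−w)·7.
w·(4−3) = (1−w)·(7−5), i.e. w·1 = (1−w)·2.
The marginal rate of substitution is 2/1, so w = 2/(1+2) = 0.667.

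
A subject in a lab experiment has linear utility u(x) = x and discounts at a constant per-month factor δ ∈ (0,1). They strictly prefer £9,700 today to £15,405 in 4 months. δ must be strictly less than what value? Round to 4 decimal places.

Under u(x) = x this choice says 9700 > δ^4·15405.
Dividing by 15405: δ^4 < 0.62967. Both sides are positive, so the 4th root keeps the direction.
δ < (9700/15405)^(1/4) ≈ 0.8908.

δ < 0.8908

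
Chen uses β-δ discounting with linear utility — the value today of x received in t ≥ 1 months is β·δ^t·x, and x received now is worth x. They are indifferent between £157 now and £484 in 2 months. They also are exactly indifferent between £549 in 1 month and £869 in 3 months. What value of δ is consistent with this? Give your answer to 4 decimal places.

δ ≈ 0.7948

Both payoffs in the second observation are in the future, so β drops out: δ^1·549 = δ^3·869 ⇒ δ^2 = 549/869 = 0.63176, so δ = 0.79483.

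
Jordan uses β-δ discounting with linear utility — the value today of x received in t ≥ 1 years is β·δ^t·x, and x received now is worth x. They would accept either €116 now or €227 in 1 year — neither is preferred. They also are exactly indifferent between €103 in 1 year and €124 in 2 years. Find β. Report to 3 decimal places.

β ≈ 0.615

The second indifference involves only future payoffs, so β cancels: β·δ^1·103 = β·δ^2·124, giving δ = 103/124 = 0.83065.
The first indifference: 116 = β·δ·227, so β = 116/(δ·227) = 116/(0.83065·227) ≈ 0.615.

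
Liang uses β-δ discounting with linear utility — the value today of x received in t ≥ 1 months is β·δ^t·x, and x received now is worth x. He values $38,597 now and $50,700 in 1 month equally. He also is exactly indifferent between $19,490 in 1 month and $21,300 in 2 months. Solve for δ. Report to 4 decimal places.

From the later pair, β·δ^1·19490 = β·δ^2·21300; dividing through, δ = 19490/21300 = 0.91502.

δ ≈ 0.9150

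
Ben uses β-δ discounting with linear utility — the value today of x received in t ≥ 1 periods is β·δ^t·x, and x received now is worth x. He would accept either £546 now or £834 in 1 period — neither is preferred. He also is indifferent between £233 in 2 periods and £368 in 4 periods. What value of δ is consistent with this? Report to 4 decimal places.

Both payoffs in the second observation are in the future, so β drops out: δ^2·233 = δ^4·368 ⇒ δ^2 = 233/368 = 0.63315, so δ = 0.79571.

δ ≈ 0.7957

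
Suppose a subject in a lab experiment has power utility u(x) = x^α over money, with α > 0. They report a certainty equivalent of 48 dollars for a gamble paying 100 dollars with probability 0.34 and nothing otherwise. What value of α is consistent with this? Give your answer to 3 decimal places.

The lottery's expected utility is 0.34·u(100) + 0.66·u(0) = 0.34·100^α (since u(0) = 0 for α > 0).
Equating: 48^α = 0.34·100^α, i.e. 0.4800^α = 0.34.
α = ln(0.34) / ln(48/100) = -1.078810/-0.733969 ≈ 1.470.

α ≈ 1.470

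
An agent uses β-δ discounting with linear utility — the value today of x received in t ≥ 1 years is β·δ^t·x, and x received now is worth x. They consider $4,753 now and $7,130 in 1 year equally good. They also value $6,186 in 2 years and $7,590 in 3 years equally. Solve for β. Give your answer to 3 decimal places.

β ≈ 0.818

Both payoffs in the second observation are in the future, so β drops out: δ^2·6186 = δ^3·7590 ⇒ δ = 6186/7590 = 0.81502.
Now use the now-vs-future pair: 4753 = β·δ·7130 gives β = 4753/(0.81502·7130) ≈ 0.818.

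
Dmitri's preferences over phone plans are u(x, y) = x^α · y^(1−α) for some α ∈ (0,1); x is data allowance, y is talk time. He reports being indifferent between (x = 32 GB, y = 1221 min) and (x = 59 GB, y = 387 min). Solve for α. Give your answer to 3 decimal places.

α ≈ 0.653

Indifference: 32^α · 1221^(1−α) = 59^α · 387^(1−α).
Taking logs: α·ln 32 + (1−α)·ln 1221 = α·ln 59 + (1−α)·ln 387, i.e. α·-0.611802 = (1−α)·-1.149001.
So α/(1−α) = (-1.149001)/(-0.611802) = 1.878060, and α = 1.878060/2.878060 ≈ 0.653.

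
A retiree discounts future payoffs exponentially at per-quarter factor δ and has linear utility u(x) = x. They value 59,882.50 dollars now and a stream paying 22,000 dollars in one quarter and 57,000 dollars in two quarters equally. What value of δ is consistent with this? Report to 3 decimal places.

Equating present values: 59882.50 = 22000δ + 57000δ².
So 57000δ² + 22000δ − 59882.50 = 0.
By the quadratic formula (taking the positive root), δ = (−22000 + √14137210000.00) / 114000 ≈ 0.850.

δ ≈ 0.850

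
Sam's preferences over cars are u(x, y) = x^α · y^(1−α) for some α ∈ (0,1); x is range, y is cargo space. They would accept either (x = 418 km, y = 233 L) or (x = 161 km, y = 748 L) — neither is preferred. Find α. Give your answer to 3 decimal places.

α ≈ 0.550

Indifference: 418^α · 233^(1−α) = 161^α · 748^(1−α).
(418/161)^α = (748/233)^(1−α); take logs: α·ln(418/161) = (1−α)·ln(748/233), i.e. α·0.954077 = (1−α)·1.166365.
Thus α·(2.120442) = 1.166365, so α = 1.166365/2.120442 ≈ 0.550.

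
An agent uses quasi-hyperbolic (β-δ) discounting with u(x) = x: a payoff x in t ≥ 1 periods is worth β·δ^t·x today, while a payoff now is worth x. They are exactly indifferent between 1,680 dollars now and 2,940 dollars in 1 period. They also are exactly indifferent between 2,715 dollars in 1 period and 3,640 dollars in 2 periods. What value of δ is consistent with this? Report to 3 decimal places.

The second indifference involves only future payoffs, so β cancels: β·δ^1·2715 = β·δ^2·3640, giving δ = 2715/3640 = 0.74588.

δ ≈ 0.746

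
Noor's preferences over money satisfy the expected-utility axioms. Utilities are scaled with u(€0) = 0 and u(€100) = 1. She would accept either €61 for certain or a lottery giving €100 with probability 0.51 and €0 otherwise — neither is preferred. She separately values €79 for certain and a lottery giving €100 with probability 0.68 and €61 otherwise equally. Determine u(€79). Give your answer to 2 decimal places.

0.84

From the first indifference, u(€61) = 0.51·u(€100) + 0.49·u(€0) = 0.51·1 + 0.49·0 = 0.51.
Then u(€79) = 0.68·u(€100) + 0.32·u(€61) = 0.68·1.00 + 0.32·0.51 = 0.8432.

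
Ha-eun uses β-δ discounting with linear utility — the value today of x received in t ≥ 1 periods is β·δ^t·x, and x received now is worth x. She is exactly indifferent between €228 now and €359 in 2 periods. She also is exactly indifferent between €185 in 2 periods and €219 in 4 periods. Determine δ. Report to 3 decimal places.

δ ≈ 0.919

Both payoffs in the second observation are in the future, so β drops out: δ^2·185 = δ^4·219 ⇒ δ^2 = 185/219 = 0.84475, so δ = 0.91910.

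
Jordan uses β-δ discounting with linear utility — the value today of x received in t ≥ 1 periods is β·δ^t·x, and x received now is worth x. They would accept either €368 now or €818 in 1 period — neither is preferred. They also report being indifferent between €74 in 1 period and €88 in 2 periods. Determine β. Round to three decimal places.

The second indifference involves only future payoffs, so β cancels: β·δ^1·74 = β·δ^2·88, giving δ = 74/88 = 0.84091.
Now use the now-vs-future pair: 368 = β·δ·818 gives β = 368/(0.84091·818) ≈ 0.535.

β ≈ 0.535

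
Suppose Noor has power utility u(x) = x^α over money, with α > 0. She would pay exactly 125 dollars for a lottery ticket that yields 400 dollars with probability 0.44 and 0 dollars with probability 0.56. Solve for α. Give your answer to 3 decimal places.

Since u(0) = 0, the lottery's EU is 0.44·400^α.
Indifference: 125^α = 0.44·400^α, so (125/400)^α = 0.44.
Taking logs: α·ln(125/400) = ln(0.44), so α = -0.820981 / -1.163151 ≈ 0.706.

α ≈ 0.706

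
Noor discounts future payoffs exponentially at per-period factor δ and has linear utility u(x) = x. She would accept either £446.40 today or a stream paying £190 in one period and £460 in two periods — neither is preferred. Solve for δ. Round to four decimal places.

δ ≈ 0.8000

Present value of the stream is 190·δ + 460·δ². Indifference gives 190δ + 460δ² = 446.40.
Rearranged: 460δ² + 190δ − 446.40 = 0.
By the quadratic formula (taking the positive root), δ = (−190 + √857476.00) / 920 ≈ 0.8000.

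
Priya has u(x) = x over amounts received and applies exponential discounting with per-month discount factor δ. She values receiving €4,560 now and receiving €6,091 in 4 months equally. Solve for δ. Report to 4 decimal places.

Indifference means u(4560) = δ^4 · u(6091), so δ^4 = u(4560)/u(6091).
With u(x) = x: δ^4 = 4560/6091 = 0.74865.
Hence δ = (0.74865)^(1/4) = 0.930184.

δ ≈ 0.9302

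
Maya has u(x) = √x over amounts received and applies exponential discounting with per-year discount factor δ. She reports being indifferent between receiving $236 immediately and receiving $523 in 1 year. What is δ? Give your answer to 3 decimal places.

δ ≈ 0.672

Equating discounted utilities: u(236) = δ·u(523) ⇒ δ = u(236)/u(523).
Since u(x) = √x, δ = √(236/523) = 0.67175.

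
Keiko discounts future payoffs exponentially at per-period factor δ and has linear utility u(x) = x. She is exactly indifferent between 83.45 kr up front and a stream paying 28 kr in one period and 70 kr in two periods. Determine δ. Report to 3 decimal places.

δ ≈ 0.910

Equating present values: 83.45 = 28δ + 70δ².
That is, 70δ² + 28δ − 83.45 = 0, a quadratic in δ.
By the quadratic formula (taking the positive root), δ = (−28 + √24150.00) / 140 ≈ 0.910.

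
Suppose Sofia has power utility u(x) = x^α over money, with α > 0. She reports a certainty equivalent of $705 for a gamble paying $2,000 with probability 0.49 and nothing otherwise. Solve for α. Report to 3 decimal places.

The lottery's expected utility is 0.49·u(2000) + 0.51·u(0) = 0.49·2000^α (since u(0) = 0 for α > 0).
Equating: 705^α = 0.49·2000^α, i.e. 0.3525^α = 0.49.
α = ln(0.49) / ln(705/2000) = -0.713350/-1.042705 ≈ 0.684.

α ≈ 0.684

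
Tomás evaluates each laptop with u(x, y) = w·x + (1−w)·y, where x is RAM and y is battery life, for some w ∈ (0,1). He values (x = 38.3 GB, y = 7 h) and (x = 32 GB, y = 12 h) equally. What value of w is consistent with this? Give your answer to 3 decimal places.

Indifference: w·38.3 + (1−w)·7 = w·32 + (1−w)·12.
Collecting terms: w·6.3 = (1−w)·5.
Hence w = 5/(6.3+5) = 5/11.3 = 0.442.

w = 0.442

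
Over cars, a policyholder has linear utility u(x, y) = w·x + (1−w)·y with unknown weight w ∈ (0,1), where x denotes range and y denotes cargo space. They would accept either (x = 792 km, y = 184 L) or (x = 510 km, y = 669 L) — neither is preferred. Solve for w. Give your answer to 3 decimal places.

w = 0.632

Indifference: w·792 + (1−w)·184 = w·510 + (1−w)·669.
Rearranging, 282·w − 485·(1−w) = 0.
The marginal rate of substitution is 485/282, so w = 485/(282+485) = 0.632.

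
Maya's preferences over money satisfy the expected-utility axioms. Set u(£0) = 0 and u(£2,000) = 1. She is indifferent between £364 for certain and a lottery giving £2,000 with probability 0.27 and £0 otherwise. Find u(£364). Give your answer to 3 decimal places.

0.270

u(£364) equals the lottery's expected utility: 0.27·1 + 0.73·0 = 0.27.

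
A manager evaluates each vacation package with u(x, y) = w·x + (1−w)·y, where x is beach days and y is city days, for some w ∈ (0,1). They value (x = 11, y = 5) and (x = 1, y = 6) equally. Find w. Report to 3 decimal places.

w = 0.091

Indifference: w·11 + (1−w)·5 = w·1 + (1−w)·6.
w·(11−1) = (1−w)·(6−5), i.e. w·10 = (1−w)·1.
Hence w = 1/(10+1) = 1/11 = 0.091.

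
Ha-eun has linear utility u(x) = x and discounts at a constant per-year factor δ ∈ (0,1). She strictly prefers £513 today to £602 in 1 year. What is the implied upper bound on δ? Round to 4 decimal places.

δ < 0.8522

The preference means 513 > δ·602.
So δ < 513/602 = 0.85216.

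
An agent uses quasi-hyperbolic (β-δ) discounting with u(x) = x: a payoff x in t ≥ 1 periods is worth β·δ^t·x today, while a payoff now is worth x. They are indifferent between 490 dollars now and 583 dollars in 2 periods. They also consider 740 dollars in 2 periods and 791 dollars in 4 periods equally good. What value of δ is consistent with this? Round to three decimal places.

δ ≈ 0.967

From the later pair, β·δ^2·740 = β·δ^4·791; dividing through, δ^2 = 740/791 = 0.93552, so δ = 0.96723.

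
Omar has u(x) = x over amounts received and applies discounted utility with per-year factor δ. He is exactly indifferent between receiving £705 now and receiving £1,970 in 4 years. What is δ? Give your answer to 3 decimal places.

The payoff in 4 years is discounted by δ^4, so u(705) = δ^4·u(1970) and δ^4 = u(705)/u(1970).
With u(x) = x: δ^4 = 705/1970 = 0.35787.
Hence δ = (0.35787)^(1/4) = 0.77345.

δ ≈ 0.773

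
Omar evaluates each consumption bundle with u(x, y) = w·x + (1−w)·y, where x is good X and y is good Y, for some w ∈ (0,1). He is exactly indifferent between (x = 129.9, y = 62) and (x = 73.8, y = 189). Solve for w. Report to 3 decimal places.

u(129.9,62) = u(73.8,189) means w·129.9 + (1−w)·62 = w·73.8 + (1−w)·189.
Rearranging, 56.1·w − 127·(1−w) = 0.
Hence w = 127/(56.1+127) = 127/183.1 = 0.694.

w = 0.694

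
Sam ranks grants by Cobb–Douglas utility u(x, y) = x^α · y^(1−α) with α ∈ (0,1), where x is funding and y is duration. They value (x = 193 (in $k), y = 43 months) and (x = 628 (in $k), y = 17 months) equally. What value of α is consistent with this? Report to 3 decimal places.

α ≈ 0.440

Set the two utilities equal: 193^α·43^(1−α) = 628^α·17^(1−α).
Rearrange to (193/628)^α = (17/43)^(1−α) and take logs: α·-1.179850 = (1−α)·-0.927987.
With A = -1.179850 and B = -0.927987: α·A = (1−α)·B, so α = B/(A+B) = -0.927987/-2.107837 ≈ 0.440.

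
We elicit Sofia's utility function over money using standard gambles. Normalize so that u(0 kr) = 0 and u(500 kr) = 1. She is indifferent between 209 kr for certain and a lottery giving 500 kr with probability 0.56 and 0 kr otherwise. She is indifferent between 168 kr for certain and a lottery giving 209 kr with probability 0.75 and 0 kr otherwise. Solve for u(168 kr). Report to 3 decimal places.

From the first indifference, u(209 kr) = 0.56·u(500 kr) + 0.44·u(0 kr) = 0.56·1 + 0.44·0 = 0.56.
Chaining: u(168 kr) = 0.75·0.56 + 0.25·0.00 = 0.4200.

0.420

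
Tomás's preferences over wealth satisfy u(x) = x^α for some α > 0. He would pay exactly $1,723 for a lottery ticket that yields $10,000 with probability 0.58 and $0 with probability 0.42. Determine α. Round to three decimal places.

α ≈ 0.310

The lottery's expected utility is 0.58·u(10000) + 0.42·u(0) = 0.58·10000^α (since u(0) = 0 for α > 0).
Setting u(1723) equal to that: 1723^α = 0.58·10000^α ⇒ (1723/10000)^α = 0.58.
Take logs: α = ln 0.58 / ln(1723/10000) ≈ 0.30976.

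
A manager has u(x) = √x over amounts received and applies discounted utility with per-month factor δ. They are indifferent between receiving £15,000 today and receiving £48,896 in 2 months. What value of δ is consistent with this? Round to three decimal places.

δ ≈ 0.744

The payoff in 2 months is discounted by δ^2, so u(15000) = δ^2·u(48896) and δ^2 = u(15000)/u(48896).
Since u(x) = √x, δ^2 = √(15000/48896) = 0.55387.
Hence δ = (0.55387)^(1/2) = 0.74423.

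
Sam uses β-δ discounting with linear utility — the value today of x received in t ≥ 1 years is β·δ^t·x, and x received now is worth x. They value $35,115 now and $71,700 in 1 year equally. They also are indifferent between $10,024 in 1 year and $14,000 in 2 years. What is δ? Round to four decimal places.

δ ≈ 0.7160

The second indifference involves only future payoffs, so β cancels: β·δ^1·10024 = β·δ^2·14000, giving δ = 10024/14000 = 0.71600.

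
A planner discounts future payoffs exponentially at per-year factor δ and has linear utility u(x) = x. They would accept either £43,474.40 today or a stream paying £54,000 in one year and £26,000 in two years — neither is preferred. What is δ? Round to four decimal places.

δ ≈ 0.6200

Equating present values: 43474.40 = 54000δ + 26000δ².
So 26000δ² + 54000δ − 43474.40 = 0.
The positive root is δ = [−54000 + √(54000² + 4·26000·43474.40)] / (2·26000) = (−54000 + 86240.000)/52000 ≈ 0.6200.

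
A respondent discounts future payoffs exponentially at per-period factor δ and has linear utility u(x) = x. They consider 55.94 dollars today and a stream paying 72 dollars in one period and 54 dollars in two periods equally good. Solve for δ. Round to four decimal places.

δ ≈ 0.5500

The stream is worth 72δ + 54δ² today, so 72δ + 54δ² = 55.94.
So 54δ² + 72δ − 55.94 = 0.
The positive root is δ = [−72 + √(72² + 4·54·55.94)] / (2·54) = (−72 + 131.404)/108 ≈ 0.5500.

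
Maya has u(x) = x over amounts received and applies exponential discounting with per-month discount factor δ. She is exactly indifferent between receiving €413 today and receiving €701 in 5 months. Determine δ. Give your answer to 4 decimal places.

The payoff in 5 months is discounted by δ^5, so u(413) = δ^5·u(701) and δ^5 = u(413)/u(701).
With u(x) = x: δ^5 = 413/701 = 0.58916.
So δ = 0.58916^(1/5) ≈ 0.8996.

δ ≈ 0.8996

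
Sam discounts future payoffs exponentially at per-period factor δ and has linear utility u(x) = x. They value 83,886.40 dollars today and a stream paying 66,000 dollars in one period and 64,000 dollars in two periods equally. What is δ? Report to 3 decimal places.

δ ≈ 0.740

Present value of the stream is 66000·δ + 64000·δ². Indifference gives 66000δ + 64000δ² = 83886.40.
So 64000δ² + 66000δ − 83886.40 = 0.
The positive root is δ = [−66000 + √(66000² + 4·64000·83886.40)] / (2·64000) = (−66000 + 160720.000)/128000 ≈ 0.740.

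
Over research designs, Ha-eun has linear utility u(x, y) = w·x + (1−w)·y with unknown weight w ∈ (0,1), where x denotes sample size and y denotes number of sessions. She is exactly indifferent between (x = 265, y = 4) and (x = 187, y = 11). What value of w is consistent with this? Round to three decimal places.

Equating utilities: w·265 + (1−w)·4 = w·187 + (1−w)·11.
Rearranging, 78·w − 7·(1−w) = 0.
Hence w = 7/(78+7) = 7/85 = 0.082.

w = 0.082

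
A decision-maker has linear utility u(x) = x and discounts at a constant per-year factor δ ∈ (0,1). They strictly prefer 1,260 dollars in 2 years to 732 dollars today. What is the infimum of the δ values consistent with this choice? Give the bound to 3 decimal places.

Under u(x) = x this choice says 732 < δ^2·1260.
Dividing by 1260: δ^2 > 0.58095. Both sides are positive, so the square root keeps the direction.
δ > (732/1260)^(1/2) ≈ 0.762.

δ > 0.762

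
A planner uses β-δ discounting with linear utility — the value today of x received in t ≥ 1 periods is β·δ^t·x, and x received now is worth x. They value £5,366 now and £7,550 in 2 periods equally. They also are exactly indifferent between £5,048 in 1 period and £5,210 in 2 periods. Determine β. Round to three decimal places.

From the later pair, β·δ^1·5048 = β·δ^2·5210; dividing through, δ = 5048/5210 = 0.96891.
Substituting δ into 5366 = β·δ^2·7550: β = 5366/(7087.779) ≈ 0.757.

β ≈ 0.757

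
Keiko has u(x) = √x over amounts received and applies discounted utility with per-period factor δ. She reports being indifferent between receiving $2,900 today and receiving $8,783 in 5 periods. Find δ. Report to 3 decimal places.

Indifference means u(2900) = δ^5 · u(8783), so δ^5 = u(2900)/u(8783).
With u(x) = √x: δ^5 = √2900/√8783 = √(2900/8783) = 0.57462.
Taking the 5th root: δ = 0.57462^(1/5) ≈ 0.895.

δ ≈ 0.895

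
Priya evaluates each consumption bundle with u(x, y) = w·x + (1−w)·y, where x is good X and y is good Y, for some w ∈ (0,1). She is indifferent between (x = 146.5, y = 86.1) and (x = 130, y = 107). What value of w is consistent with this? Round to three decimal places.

Equating utilities: w·146.5 + (1−w)·86.1 = w·130 + (1−w)·107.
Collecting terms: w·16.5 = (1−w)·20.9.
Hence w = 20.9/(16.5+20.9) = 20.9/37.4 = 0.559.

w = 0.559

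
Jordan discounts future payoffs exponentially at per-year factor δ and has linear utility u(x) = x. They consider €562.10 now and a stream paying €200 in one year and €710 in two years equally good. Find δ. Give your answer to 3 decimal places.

The stream is worth 200δ + 710δ² today, so 200δ + 710δ² = 562.10.
Rearranged: 710δ² + 200δ − 562.10 = 0.
δ = (−200 + √(200² + 4·710·562.10)) / (2·710) = (−200 + √1636364.00) / 1420 ≈ 0.760.

δ ≈ 0.760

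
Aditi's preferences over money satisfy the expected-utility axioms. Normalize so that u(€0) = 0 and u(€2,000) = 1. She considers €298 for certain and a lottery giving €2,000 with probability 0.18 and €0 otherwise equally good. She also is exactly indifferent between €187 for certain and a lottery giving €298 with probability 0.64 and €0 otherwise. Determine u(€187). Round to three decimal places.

0.115

First, u(€298) = 0.18·u(€2,000) + 0.82·u(€0) = 0.18.
The second indifference gives u(€187) = 0.64·u(€298) + 0.36·u(€0) = 0.64·0.18 + 0.36·0.00 = 0.1152.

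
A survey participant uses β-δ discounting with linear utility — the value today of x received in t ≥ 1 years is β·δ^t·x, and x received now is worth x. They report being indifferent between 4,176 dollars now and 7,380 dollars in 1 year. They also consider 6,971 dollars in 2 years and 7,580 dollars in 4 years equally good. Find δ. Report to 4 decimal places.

δ ≈ 0.9590

Both payoffs in the second observation are in the future, so β drops out: δ^2·6971 = δ^4·7580 ⇒ δ^2 = 6971/7580 = 0.91966, so δ = 0.95899.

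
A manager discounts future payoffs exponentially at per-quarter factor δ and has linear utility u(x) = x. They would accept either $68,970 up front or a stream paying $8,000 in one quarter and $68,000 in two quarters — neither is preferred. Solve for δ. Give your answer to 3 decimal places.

The stream is worth 8000δ + 68000δ² today, so 8000δ + 68000δ² = 68970.
Rearranged: 68000δ² + 8000δ − 68970 = 0.
By the quadratic formula (taking the positive root), δ = (−8000 + √18823840000.00) / 136000 ≈ 0.950.

δ ≈ 0.950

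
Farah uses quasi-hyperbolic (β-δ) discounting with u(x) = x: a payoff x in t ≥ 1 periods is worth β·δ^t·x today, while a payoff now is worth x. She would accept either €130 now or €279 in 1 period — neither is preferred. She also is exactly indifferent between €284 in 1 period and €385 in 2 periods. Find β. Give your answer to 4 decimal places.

From the later pair, β·δ^1·284 = β·δ^2·385; dividing through, δ = 284/385 = 0.73766.
The first indifference: 130 = β·δ·279, so β = 130/(δ·279) = 130/(0.73766·279) ≈ 0.6317.

β ≈ 0.6317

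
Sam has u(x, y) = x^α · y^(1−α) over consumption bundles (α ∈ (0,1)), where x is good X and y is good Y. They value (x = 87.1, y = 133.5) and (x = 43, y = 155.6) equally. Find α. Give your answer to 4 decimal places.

The Cobb–Douglas utilities coincide, so 87.1^α·133.5^(1−α) = 43^α·155.6^(1−α).
Taking logs: α·ln 87.1 + (1−α)·ln 133.5 = α·ln 43 + (1−α)·ln 155.6, i.e. α·0.7058568 = (1−α)·0.1531871.
Thus α·(0.8590439) = 0.1531871, so α = 0.1531871/0.8590439 ≈ 0.1783.

α ≈ 0.1783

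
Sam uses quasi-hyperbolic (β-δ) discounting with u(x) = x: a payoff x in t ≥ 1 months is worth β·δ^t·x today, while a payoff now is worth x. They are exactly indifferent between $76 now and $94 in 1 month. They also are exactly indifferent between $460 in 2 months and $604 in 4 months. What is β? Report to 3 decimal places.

β ≈ 0.926

Both payoffs in the second observation are in the future, so β drops out: δ^2·460 = δ^4·604 ⇒ δ^2 = 460/604 = 0.76159, so δ = 0.87269.
Now use the now-vs-future pair: 76 = β·δ·94 gives β = 76/(0.87269·94) ≈ 0.926.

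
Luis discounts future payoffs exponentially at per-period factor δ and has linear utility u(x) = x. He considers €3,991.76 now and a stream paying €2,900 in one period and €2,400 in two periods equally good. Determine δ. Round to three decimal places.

δ ≈ 0.820

Equating present values: 3991.76 = 2900δ + 2400δ².
So 2400δ² + 2900δ − 3991.76 = 0.
The positive root is δ = [−2900 + √(2900² + 4·2400·3991.76)] / (2·2400) = (−2900 + 6836.000)/4800 ≈ 0.820.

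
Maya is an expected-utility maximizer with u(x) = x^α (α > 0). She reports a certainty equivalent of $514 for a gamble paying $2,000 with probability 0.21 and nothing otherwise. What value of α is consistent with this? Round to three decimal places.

EU(lottery) = 0.21·2000^α + 0.79·0 = 0.21·2000^α.
Indifference: 514^α = 0.21·2000^α, so (514/2000)^α = 0.21.
Take logs: α = ln 0.21 / ln(514/2000) ≈ 1.14865.

α ≈ 1.149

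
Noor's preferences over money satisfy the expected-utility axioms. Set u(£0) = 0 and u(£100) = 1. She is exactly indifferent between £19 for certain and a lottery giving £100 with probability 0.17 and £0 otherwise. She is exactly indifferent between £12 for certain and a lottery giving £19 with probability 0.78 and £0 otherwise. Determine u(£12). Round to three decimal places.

0.133

From the first indifference, u(£19) = 0.17·u(£100) + 0.83·u(£0) = 0.17·1 + 0.83·0 = 0.17.
Then u(£12) = 0.78·u(£19) + 0.22·u(£0) = 0.78·0.17 + 0.22·0.00 = 0.1326.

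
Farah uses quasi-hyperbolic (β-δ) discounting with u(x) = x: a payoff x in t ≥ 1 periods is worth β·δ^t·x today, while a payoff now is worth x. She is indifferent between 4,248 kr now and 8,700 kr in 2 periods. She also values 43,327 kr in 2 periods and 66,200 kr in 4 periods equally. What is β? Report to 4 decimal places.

Both payoffs in the second observation are in the future, so β drops out: δ^2·43327 = δ^4·66200 ⇒ δ^2 = 43327/66200 = 0.65449, so δ = 0.80900.
The first indifference: 4248 = β·δ^2·8700, so β = 4248/(δ^2·8700) = 4248/(0.65449·8700) ≈ 0.7460.

β ≈ 0.7460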